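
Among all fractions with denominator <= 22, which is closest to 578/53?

Expand x = 578/53 as a continued fraction with the Euclidean algorithm:
  578 = 10*53 + 48, so a_0 = 10.
  53 = 1*48 + 5, so a_1 = 1.
  48 = 9*5 + 3, so a_2 = 9.
  5 = 1*3 + 2, so a_3 = 1.
  3 = 1*2 + 1, so a_4 = 1.
  2 = 2*1 + 0, so a_5 = 2.
so x = [10; 1, 9, 1, 1, 2].
Convergents (p_i = a_i*p_{i-1} + p_{i-2}, q_i = a_i*q_{i-1} + q_{i-2} with p_{-2}=0, p_{-1}=1, q_{-2}=1, q_{-1}=0), until the denominator exceeds 22:
  i=0: a_0=10, p_0 = 10*1 + 0 = 10, q_0 = 10*0 + 1 = 1.
  i=1: a_1=1, p_1 = 1*10 + 1 = 11, q_1 = 1*1 + 0 = 1.
  i=2: a_2=9, p_2 = 9*11 + 10 = 109, q_2 = 9*1 + 1 = 10.
  i=3: a_3=1, p_3 = 1*109 + 11 = 120, q_3 = 1*10 + 1 = 11.
  i=4: a_4=1, p_4 = 1*120 + 109 = 229, q_4 = 1*11 + 10 = 21.
  i=5: a_5=2, p_5 = 2*229 + 120 = 578, q_5 = 2*21 + 11 = 53.
q_5 = 53 > 22, so the last convergent with denominator <= 22 is p_4/q_4 = 229/21.
The closest fraction with denominator <= 22 is either p_4/q_4 or the intermediate fraction (k*p_4 + p_3)/(k*q_4 + q_3) with the largest k >= 1 whose denominator stays <= 22; these approach x as k grows, and every other convergent or intermediate fraction in range is farther away.
Largest k: floor((22 - q_3)/q_4) = floor((22 - 11)/21) = 0.
Since k = 0, no intermediate fraction beyond p_4/q_4 has denominator <= 22, so the convergent 229/21 is the closest (its error is |578*21 - 229*53|/(53*21) = 1/1113).

229/21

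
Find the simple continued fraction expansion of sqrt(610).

[24; (1, 2, 3, 5, 5, 3, 2, 1, 48)]

Write x_i = (sqrt(610) + m_i)/d_i with (m_0, d_0) = (0, 1). a_0 = floor(sqrt(610)) = 24, since 24^2 = 576 <= 610 < 625 = 25^2.
Iterate m_{i+1} = d_i*a_i - m_i, d_{i+1} = (610 - m_{i+1}^2)/d_i, a_{i+1} = floor((a_0 + m_{i+1})/d_{i+1}):
  m_1 = 1*24 - 0 = 24, d_1 = (610 - 24^2)/1 = 34/1 = 34, a_1 = floor((24 + 24)/34) = 1.
  m_2 = 34*1 - 24 = 10, d_2 = (610 - 10^2)/34 = 510/34 = 15, a_2 = floor((24 + 10)/15) = 2.
  m_3 = 15*2 - 10 = 20, d_3 = (610 - 20^2)/15 = 210/15 = 14, a_3 = floor((24 + 20)/14) = 3.
  m_4 = 14*3 - 20 = 22, d_4 = (610 - 22^2)/14 = 126/14 = 9, a_4 = floor((24 + 22)/9) = 5.
  m_5 = 9*5 - 22 = 23, d_5 = (610 - 23^2)/9 = 81/9 = 9, a_5 = floor((24 + 23)/9) = 5.
  m_6 = 9*5 - 23 = 22, d_6 = (610 - 22^2)/9 = 126/9 = 14, a_6 = floor((24 + 22)/14) = 3.
  m_7 = 14*3 - 22 = 20, d_7 = (610 - 20^2)/14 = 210/14 = 15, a_7 = floor((24 + 20)/15) = 2.
  m_8 = 15*2 - 20 = 10, d_8 = (610 - 10^2)/15 = 510/15 = 34, a_8 = floor((24 + 10)/34) = 1.
  m_9 = 34*1 - 10 = 24, d_9 = (610 - 24^2)/34 = 34/34 = 1, a_9 = floor((24 + 24)/1) = 48.
  m_10 = 1*48 - 24 = 24, d_10 = (610 - 24^2)/1 = 34/1 = 34: (m_10, d_10) = (m_1, d_1) = (24, 34), so from here the quotients repeat a_1, ..., a_9; the period length is 9.
Hence the expansion of sqrt(610) is a_0 = 24 followed by the repeating block 1, 2, 3, 5, 5, 3, 2, 1, 48 (period 9).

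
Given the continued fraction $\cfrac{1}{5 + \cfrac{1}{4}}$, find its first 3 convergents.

0/1, 1/5, 4/21

Using the convergent recurrence p_i = a_i*p_{i-1} + p_{i-2}, q_i = a_i*q_{i-1} + q_{i-2} with p_{-2}=0, p_{-1}=1, q_{-2}=1, q_{-1}=0:
  i=0: a_0=0, p_0 = 0*1 + 0 = 0, q_0 = 0*0 + 1 = 1.
  i=1: a_1=5, p_1 = 5*0 + 1 = 1, q_1 = 5*1 + 0 = 5.
  i=2: a_2=4, p_2 = 4*1 + 0 = 4, q_2 = 4*5 + 1 = 21.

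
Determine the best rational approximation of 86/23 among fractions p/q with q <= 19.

Expand x = 86/23 as a continued fraction with the Euclidean algorithm:
  86 = 3*23 + 17, so a_0 = 3.
  23 = 1*17 + 6, so a_1 = 1.
  17 = 2*6 + 5, so a_2 = 2.
  6 = 1*5 + 1, so a_3 = 1.
  5 = 5*1 + 0, so a_4 = 5.
so x = [3; 1, 2, 1, 5].
Convergents (p_i = a_i*p_{i-1} + p_{i-2}, q_i = a_i*q_{i-1} + q_{i-2} with p_{-2}=0, p_{-1}=1, q_{-2}=1, q_{-1}=0), until the denominator exceeds 19:
  i=0: a_0=3, p_0 = 3*1 + 0 = 3, q_0 = 3*0 + 1 = 1.
  i=1: a_1=1, p_1 = 1*3 + 1 = 4, q_1 = 1*1 + 0 = 1.
  i=2: a_2=2, p_2 = 2*4 + 3 = 11, q_2 = 2*1 + 1 = 3.
  i=3: a_3=1, p_3 = 1*11 + 4 = 15, q_3 = 1*3 + 1 = 4.
  i=4: a_4=5, p_4 = 5*15 + 11 = 86, q_4 = 5*4 + 3 = 23.
q_4 = 23 > 19, so the last convergent with denominator <= 19 is p_3/q_3 = 15/4.
The closest fraction with denominator <= 19 is either p_3/q_3 or the intermediate fraction (k*p_3 + p_2)/(k*q_3 + q_2) with the largest k >= 1 whose denominator stays <= 19; these approach x as k grows, and every other convergent or intermediate fraction in range is farther away.
Largest k: floor((19 - q_2)/q_3) = floor((19 - 3)/4) = 4.
That gives (4*15 + 11)/(4*4 + 3) = 71/19.
Compare the errors: |x - 15/4| = |86*4 - 15*23|/(23*4) = 1/92, and |x - 71/19| = |86*19 - 71*23|/(23*19) = 1/437.
Cross-multiplying, 1*92 = 92 < 437 = 1*437, so 1/437 is smaller: the intermediate fraction 71/19 is closer to x than 15/4.

71/19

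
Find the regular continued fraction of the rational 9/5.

Run the Euclidean algorithm on 9 and 5; the successive quotients are the partial quotients a_0, a_1, ... (each step inverts the fractional part left over by the previous one):
  9 = 1*5 + 4, so a_0 = 1.
  5 = 1*4 + 1, so a_1 = 1.
  4 = 4*1 + 0, so a_2 = 4.
The remainder reaches 0 after 3 divisions, so the expansion has 3 partial quotients, read off in order.

[1; 1, 4]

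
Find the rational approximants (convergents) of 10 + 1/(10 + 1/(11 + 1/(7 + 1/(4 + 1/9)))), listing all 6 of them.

10/1, 101/10, 1121/111, 7948/787, 32913/3259, 304165/30118

Using the convergent recurrence p_i = a_i*p_{i-1} + p_{i-2}, q_i = a_i*q_{i-1} + q_{i-2} with p_{-2}=0, p_{-1}=1, q_{-2}=1, q_{-1}=0:
  i=0: a_0=10, p_0 = 10*1 + 0 = 10, q_0 = 10*0 + 1 = 1.
  i=1: a_1=10, p_1 = 10*10 + 1 = 101, q_1 = 10*1 + 0 = 10.
  i=2: a_2=11, p_2 = 11*101 + 10 = 1121, q_2 = 11*10 + 1 = 111.
  i=3: a_3=7, p_3 = 7*1121 + 101 = 7948, q_3 = 7*111 + 10 = 787.
  i=4: a_4=4, p_4 = 4*7948 + 1121 = 32913, q_4 = 4*787 + 111 = 3259.
  i=5: a_5=9, p_5 = 9*32913 + 7948 = 304165, q_5 = 9*3259 + 787 = 30118.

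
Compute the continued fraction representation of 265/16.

Run the Euclidean algorithm on 265 and 16; the successive quotients are the partial quotients a_0, a_1, ... (each step inverts the fractional part left over by the previous one):
  265 = 16*16 + 9, so a_0 = 16.
  16 = 1*9 + 7, so a_1 = 1.
  9 = 1*7 + 2, so a_2 = 1.
  7 = 3*2 + 1, so a_3 = 3.
  2 = 2*1 + 0, so a_4 = 2.
The remainder reaches 0 after 5 divisions, so the expansion has 5 partial quotients, read off in order.

[16; 1, 1, 3, 2]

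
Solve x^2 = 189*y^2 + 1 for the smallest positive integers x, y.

(x, y) = (55, 4)

First expand sqrt(189) as a continued fraction. With x_i = (sqrt(189) + m_i)/d_i and (m_0, d_0) = (0, 1): a_0 = floor(sqrt(189)) = 13, since 13^2 = 169 <= 189 < 196 = 14^2.
Iterate m_{i+1} = d_i*a_i - m_i, d_{i+1} = (189 - m_{i+1}^2)/d_i, a_{i+1} = floor((a_0 + m_{i+1})/d_{i+1}):
  m_1 = 1*13 - 0 = 13, d_1 = (189 - 13^2)/1 = 20/1 = 20, a_1 = floor((13 + 13)/20) = 1.
  m_2 = 20*1 - 13 = 7, d_2 = (189 - 7^2)/20 = 140/20 = 7, a_2 = floor((13 + 7)/7) = 2.
  m_3 = 7*2 - 7 = 7, d_3 = (189 - 7^2)/7 = 140/7 = 20, a_3 = floor((13 + 7)/20) = 1.
  m_4 = 20*1 - 7 = 13, d_4 = (189 - 13^2)/20 = 20/20 = 1, a_4 = floor((13 + 13)/1) = 26.
  m_5 = 1*26 - 13 = 13, d_5 = (189 - 13^2)/1 = 20/1 = 20: (m_5, d_5) = (m_1, d_1) = (13, 20), so from here the quotients repeat a_1, ..., a_4; the period length is 4.
So sqrt(189) = [13; (1, 2, 1, 26)] with period length k = 4.
k is even, so the fundamental solution of x^2 - 189y^2 = 1 is (p_{k-1}, q_{k-1}) = (p_3, q_3); compute convergents through index 3.
Convergents (p_i = a_i*p_{i-1} + p_{i-2}, q_i = a_i*q_{i-1} + q_{i-2} with p_{-2}=0, p_{-1}=1, q_{-2}=1, q_{-1}=0):
  i=0: a_0=13, p_0 = 13*1 + 0 = 13, q_0 = 13*0 + 1 = 1.
  i=1: a_1=1, p_1 = 1*13 + 1 = 14, q_1 = 1*1 + 0 = 1.
  i=2: a_2=2, p_2 = 2*14 + 13 = 41, q_2 = 2*1 + 1 = 3.
  i=3: a_3=1, p_3 = 1*41 + 14 = 55, q_3 = 1*3 + 1 = 4.
Check: 55^2 - 189*4^2 = 3025 - 3024 = 1, so (x, y) = (55, 4) solves the equation, and by the theorem it is the least positive solution.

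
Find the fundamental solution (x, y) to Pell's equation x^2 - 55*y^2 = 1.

First expand sqrt(55) as a continued fraction. With x_i = (sqrt(55) + m_i)/d_i and (m_0, d_0) = (0, 1): a_0 = floor(sqrt(55)) = 7, since 7^2 = 49 <= 55 < 64 = 8^2.
Iterate m_{i+1} = d_i*a_i - m_i, d_{i+1} = (55 - m_{i+1}^2)/d_i, a_{i+1} = floor((a_0 + m_{i+1})/d_{i+1}):
  m_1 = 1*7 - 0 = 7, d_1 = (55 - 7^2)/1 = 6/1 = 6, a_1 = floor((7 + 7)/6) = 2.
  m_2 = 6*2 - 7 = 5, d_2 = (55 - 5^2)/6 = 30/6 = 5, a_2 = floor((7 + 5)/5) = 2.
  m_3 = 5*2 - 5 = 5, d_3 = (55 - 5^2)/5 = 30/5 = 6, a_3 = floor((7 + 5)/6) = 2.
  m_4 = 6*2 - 5 = 7, d_4 = (55 - 7^2)/6 = 6/6 = 1, a_4 = floor((7 + 7)/1) = 14.
  m_5 = 1*14 - 7 = 7, d_5 = (55 - 7^2)/1 = 6/1 = 6: (m_5, d_5) = (m_1, d_1) = (7, 6), so from here the quotients repeat a_1, ..., a_4; the period length is 4.
So sqrt(55) = [7; (2, 2, 2, 14)] with period length k = 4.
k is even, so the fundamental solution of x^2 - 55y^2 = 1 is (p_{k-1}, q_{k-1}) = (p_3, q_3); compute convergents through index 3.
Convergents (p_i = a_i*p_{i-1} + p_{i-2}, q_i = a_i*q_{i-1} + q_{i-2} with p_{-2}=0, p_{-1}=1, q_{-2}=1, q_{-1}=0):
  i=0: a_0=7, p_0 = 7*1 + 0 = 7, q_0 = 7*0 + 1 = 1.
  i=1: a_1=2, p_1 = 2*7 + 1 = 15, q_1 = 2*1 + 0 = 2.
  i=2: a_2=2, p_2 = 2*15 + 7 = 37, q_2 = 2*2 + 1 = 5.
  i=3: a_3=2, p_3 = 2*37 + 15 = 89, q_3 = 2*5 + 2 = 12.
Check: 89^2 - 55*12^2 = 7921 - 7920 = 1, so (x, y) = (89, 12) solves the equation, and by the theorem it is the least positive solution.

(x, y) = (89, 12)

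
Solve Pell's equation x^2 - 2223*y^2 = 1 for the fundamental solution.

First expand sqrt(2223) as a continued fraction. With x_i = (sqrt(2223) + m_i)/d_i and (m_0, d_0) = (0, 1): a_0 = floor(sqrt(2223)) = 47, since 47^2 = 2209 <= 2223 < 2304 = 48^2.
Iterate m_{i+1} = d_i*a_i - m_i, d_{i+1} = (2223 - m_{i+1}^2)/d_i, a_{i+1} = floor((a_0 + m_{i+1})/d_{i+1}):
  m_1 = 1*47 - 0 = 47, d_1 = (2223 - 47^2)/1 = 14/1 = 14, a_1 = floor((47 + 47)/14) = 6.
  m_2 = 14*6 - 47 = 37, d_2 = (2223 - 37^2)/14 = 854/14 = 61, a_2 = floor((47 + 37)/61) = 1.
  m_3 = 61*1 - 37 = 24, d_3 = (2223 - 24^2)/61 = 1647/61 = 27, a_3 = floor((47 + 24)/27) = 2.
  m_4 = 27*2 - 24 = 30, d_4 = (2223 - 30^2)/27 = 1323/27 = 49, a_4 = floor((47 + 30)/49) = 1.
  m_5 = 49*1 - 30 = 19, d_5 = (2223 - 19^2)/49 = 1862/49 = 38, a_5 = floor((47 + 19)/38) = 1.
  m_6 = 38*1 - 19 = 19, d_6 = (2223 - 19^2)/38 = 1862/38 = 49, a_6 = floor((47 + 19)/49) = 1.
  m_7 = 49*1 - 19 = 30, d_7 = (2223 - 30^2)/49 = 1323/49 = 27, a_7 = floor((47 + 30)/27) = 2.
  m_8 = 27*2 - 30 = 24, d_8 = (2223 - 24^2)/27 = 1647/27 = 61, a_8 = floor((47 + 24)/61) = 1.
  m_9 = 61*1 - 24 = 37, d_9 = (2223 - 37^2)/61 = 854/61 = 14, a_9 = floor((47 + 37)/14) = 6.
  m_10 = 14*6 - 37 = 47, d_10 = (2223 - 47^2)/14 = 14/14 = 1, a_10 = floor((47 + 47)/1) = 94.
  m_11 = 1*94 - 47 = 47, d_11 = (2223 - 47^2)/1 = 14/1 = 14: (m_11, d_11) = (m_1, d_1) = (47, 14), so from here the quotients repeat a_1, ..., a_10; the period length is 10.
So sqrt(2223) = [47; (6, 1, 2, 1, 1, 1, 2, 1, 6, 94)] with period length k = 10.
k is even, so the fundamental solution of x^2 - 2223y^2 = 1 is (p_{k-1}, q_{k-1}) = (p_9, q_9); compute convergents through index 9.
Convergents (p_i = a_i*p_{i-1} + p_{i-2}, q_i = a_i*q_{i-1} + q_{i-2} with p_{-2}=0, p_{-1}=1, q_{-2}=1, q_{-1}=0):
  i=0: a_0=47, p_0 = 47*1 + 0 = 47, q_0 = 47*0 + 1 = 1.
  i=1: a_1=6, p_1 = 6*47 + 1 = 283, q_1 = 6*1 + 0 = 6.
  i=2: a_2=1, p_2 = 1*283 + 47 = 330, q_2 = 1*6 + 1 = 7.
  i=3: a_3=2, p_3 = 2*330 + 283 = 943, q_3 = 2*7 + 6 = 20.
  i=4: a_4=1, p_4 = 1*943 + 330 = 1273, q_4 = 1*20 + 7 = 27.
  i=5: a_5=1, p_5 = 1*1273 + 943 = 2216, q_5 = 1*27 + 20 = 47.
  i=6: a_6=1, p_6 = 1*2216 + 1273 = 3489, q_6 = 1*47 + 27 = 74.
  i=7: a_7=2, p_7 = 2*3489 + 2216 = 9194, q_7 = 2*74 + 47 = 195.
  i=8: a_8=1, p_8 = 1*9194 + 3489 = 12683, q_8 = 1*195 + 74 = 269.
  i=9: a_9=6, p_9 = 6*12683 + 9194 = 85292, q_9 = 6*269 + 195 = 1809.
Check: 85292^2 - 2223*1809^2 = 7274725264 - 7274725263 = 1, so (x, y) = (85292, 1809) solves the equation, and by the theorem it is the least positive solution.

(x, y) = (85292, 1809)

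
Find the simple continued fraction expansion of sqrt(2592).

[50; (1, 10, 3, 10, 1, 100)]

Write x_i = (sqrt(2592) + m_i)/d_i with (m_0, d_0) = (0, 1). a_0 = floor(sqrt(2592)) = 50, since 50^2 = 2500 <= 2592 < 2601 = 51^2.
Iterate m_{i+1} = d_i*a_i - m_i, d_{i+1} = (2592 - m_{i+1}^2)/d_i, a_{i+1} = floor((a_0 + m_{i+1})/d_{i+1}):
  m_1 = 1*50 - 0 = 50, d_1 = (2592 - 50^2)/1 = 92/1 = 92, a_1 = floor((50 + 50)/92) = 1.
  m_2 = 92*1 - 50 = 42, d_2 = (2592 - 42^2)/92 = 828/92 = 9, a_2 = floor((50 + 42)/9) = 10.
  m_3 = 9*10 - 42 = 48, d_3 = (2592 - 48^2)/9 = 288/9 = 32, a_3 = floor((50 + 48)/32) = 3.
  m_4 = 32*3 - 48 = 48, d_4 = (2592 - 48^2)/32 = 288/32 = 9, a_4 = floor((50 + 48)/9) = 10.
  m_5 = 9*10 - 48 = 42, d_5 = (2592 - 42^2)/9 = 828/9 = 92, a_5 = floor((50 + 42)/92) = 1.
  m_6 = 92*1 - 42 = 50, d_6 = (2592 - 50^2)/92 = 92/92 = 1, a_6 = floor((50 + 50)/1) = 100.
  m_7 = 1*100 - 50 = 50, d_7 = (2592 - 50^2)/1 = 92/1 = 92: (m_7, d_7) = (m_1, d_1) = (50, 92), so from here the quotients repeat a_1, ..., a_6; the period length is 6.
Hence the expansion of sqrt(2592) is a_0 = 50 followed by the repeating block 1, 10, 3, 10, 1, 100 (period 6).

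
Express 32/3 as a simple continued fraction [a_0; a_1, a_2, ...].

[10; 1, 2]

Run the Euclidean algorithm on 32 and 3; the successive quotients are the partial quotients a_0, a_1, ... (each step inverts the fractional part left over by the previous one):
  32 = 10*3 + 2, so a_0 = 10.
  3 = 1*2 + 1, so a_1 = 1.
  2 = 2*1 + 0, so a_2 = 2.
The remainder reaches 0 after 3 divisions, so the expansion has 3 partial quotients, read off in order.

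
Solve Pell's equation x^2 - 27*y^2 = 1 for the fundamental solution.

First expand sqrt(27) as a continued fraction. With x_i = (sqrt(27) + m_i)/d_i and (m_0, d_0) = (0, 1): a_0 = floor(sqrt(27)) = 5, since 5^2 = 25 <= 27 < 36 = 6^2.
Iterate m_{i+1} = d_i*a_i - m_i, d_{i+1} = (27 - m_{i+1}^2)/d_i, a_{i+1} = floor((a_0 + m_{i+1})/d_{i+1}):
  m_1 = 1*5 - 0 = 5, d_1 = (27 - 5^2)/1 = 2/1 = 2, a_1 = floor((5 + 5)/2) = 5.
  m_2 = 2*5 - 5 = 5, d_2 = (27 - 5^2)/2 = 2/2 = 1, a_2 = floor((5 + 5)/1) = 10.
  m_3 = 1*10 - 5 = 5, d_3 = (27 - 5^2)/1 = 2/1 = 2: (m_3, d_3) = (m_1, d_1) = (5, 2), so from here the quotients repeat a_1, a_2; the period length is 2.
So sqrt(27) = [5; (5, 10)] with period length k = 2.
k is even, so the fundamental solution of x^2 - 27y^2 = 1 is (p_{k-1}, q_{k-1}) = (p_1, q_1); compute convergents through index 1.
Convergents (p_i = a_i*p_{i-1} + p_{i-2}, q_i = a_i*q_{i-1} + q_{i-2} with p_{-2}=0, p_{-1}=1, q_{-2}=1, q_{-1}=0):
  i=0: a_0=5, p_0 = 5*1 + 0 = 5, q_0 = 5*0 + 1 = 1.
  i=1: a_1=5, p_1 = 5*5 + 1 = 26, q_1 = 5*1 + 0 = 5.
Check: 26^2 - 27*5^2 = 676 - 675 = 1, so (x, y) = (26, 5) solves the equation, and by the theorem it is the least positive solution.

(x, y) = (26, 5)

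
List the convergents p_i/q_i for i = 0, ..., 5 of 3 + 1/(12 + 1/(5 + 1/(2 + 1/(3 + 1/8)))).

Using the convergent recurrence p_i = a_i*p_{i-1} + p_{i-2}, q_i = a_i*q_{i-1} + q_{i-2} with p_{-2}=0, p_{-1}=1, q_{-2}=1, q_{-1}=0:
  i=0: a_0=3, p_0 = 3*1 + 0 = 3, q_0 = 3*0 + 1 = 1.
  i=1: a_1=12, p_1 = 12*3 + 1 = 37, q_1 = 12*1 + 0 = 12.
  i=2: a_2=5, p_2 = 5*37 + 3 = 188, q_2 = 5*12 + 1 = 61.
  i=3: a_3=2, p_3 = 2*188 + 37 = 413, q_3 = 2*61 + 12 = 134.
  i=4: a_4=3, p_4 = 3*413 + 188 = 1427, q_4 = 3*134 + 61 = 463.
  i=5: a_5=8, p_5 = 8*1427 + 413 = 11829, q_5 = 8*463 + 134 = 3838.

3/1, 37/12, 188/61, 413/134, 1427/463, 11829/3838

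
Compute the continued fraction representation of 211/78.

Run the Euclidean algorithm on 211 and 78; the successive quotients are the partial quotients a_0, a_1, ... (each step inverts the fractional part left over by the previous one):
  211 = 2*78 + 55, so a_0 = 2.
  78 = 1*55 + 23, so a_1 = 1.
  55 = 2*23 + 9, so a_2 = 2.
  23 = 2*9 + 5, so a_3 = 2.
  9 = 1*5 + 4, so a_4 = 1.
  5 = 1*4 + 1, so a_5 = 1.
  4 = 4*1 + 0, so a_6 = 4.
The remainder reaches 0 after 7 divisions, so the expansion has 7 partial quotients, read off in order.

[2; 1, 2, 2, 1, 1, 4]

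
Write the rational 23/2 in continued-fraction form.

Run the Euclidean algorithm on 23 and 2; the successive quotients are the partial quotients a_0, a_1, ... (each step inverts the fractional part left over by the previous one):
  23 = 11*2 + 1, so a_0 = 11.
  2 = 2*1 + 0, so a_1 = 2.
The remainder reaches 0 after 2 divisions, so the expansion has 2 partial quotients, read off in order.

[11; 2]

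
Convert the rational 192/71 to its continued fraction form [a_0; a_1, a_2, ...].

[2; 1, 2, 2, 1, 1, 1, 2]

Run the Euclidean algorithm on 192 and 71; the successive quotients are the partial quotients a_0, a_1, ... (each step inverts the fractional part left over by the previous one):
  192 = 2*71 + 50, so a_0 = 2.
  71 = 1*50 + 21, so a_1 = 1.
  50 = 2*21 + 8, so a_2 = 2.
  21 = 2*8 + 5, so a_3 = 2.
  8 = 1*5 + 3, so a_4 = 1.
  5 = 1*3 + 2, so a_5 = 1.
  3 = 1*2 + 1, so a_6 = 1.
  2 = 2*1 + 0, so a_7 = 2.
The remainder reaches 0 after 8 divisions, so the expansion has 8 partial quotients, read off in order.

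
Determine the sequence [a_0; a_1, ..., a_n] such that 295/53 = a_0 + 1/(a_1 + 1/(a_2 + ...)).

Run the Euclidean algorithm on 295 and 53; the successive quotients are the partial quotients a_0, a_1, ... (each step inverts the fractional part left over by the previous one):
  295 = 5*53 + 30, so a_0 = 5.
  53 = 1*30 + 23, so a_1 = 1.
  30 = 1*23 + 7, so a_2 = 1.
  23 = 3*7 + 2, so a_3 = 3.
  7 = 3*2 + 1, so a_4 = 3.
  2 = 2*1 + 0, so a_5 = 2.
The remainder reaches 0 after 6 divisions, so the expansion has 6 partial quotients, read off in order.

[5; 1, 1, 3, 3, 2]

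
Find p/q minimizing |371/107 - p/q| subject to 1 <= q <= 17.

Expand x = 371/107 as a continued fraction with the Euclidean algorithm:
  371 = 3*107 + 50, so a_0 = 3.
  107 = 2*50 + 7, so a_1 = 2.
  50 = 7*7 + 1, so a_2 = 7.
  7 = 7*1 + 0, so a_3 = 7.
so x = [3; 2, 7, 7].
Convergents (p_i = a_i*p_{i-1} + p_{i-2}, q_i = a_i*q_{i-1} + q_{i-2} with p_{-2}=0, p_{-1}=1, q_{-2}=1, q_{-1}=0), until the denominator exceeds 17:
  i=0: a_0=3, p_0 = 3*1 + 0 = 3, q_0 = 3*0 + 1 = 1.
  i=1: a_1=2, p_1 = 2*3 + 1 = 7, q_1 = 2*1 + 0 = 2.
  i=2: a_2=7, p_2 = 7*7 + 3 = 52, q_2 = 7*2 + 1 = 15.
  i=3: a_3=7, p_3 = 7*52 + 7 = 371, q_3 = 7*15 + 2 = 107.
q_3 = 107 > 17, so the last convergent with denominator <= 17 is p_2/q_2 = 52/15.
The closest fraction with denominator <= 17 is either p_2/q_2 or the intermediate fraction (k*p_2 + p_1)/(k*q_2 + q_1) with the largest k >= 1 whose denominator stays <= 17; these approach x as k grows, and every other convergent or intermediate fraction in range is farther away.
Largest k: floor((17 - q_1)/q_2) = floor((17 - 2)/15) = 1.
That gives (1*52 + 7)/(1*15 + 2) = 59/17.
Compare the errors: |x - 52/15| = |371*15 - 52*107|/(107*15) = 1/1605, and |x - 59/17| = |371*17 - 59*107|/(107*17) = 6/1819.
Cross-multiplying, 1*1819 = 1819 < 9630 = 6*1605, so 1/1605 is smaller: the convergent 52/15 is closer to x than 59/17.

52/15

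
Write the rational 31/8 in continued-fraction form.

Run the Euclidean algorithm on 31 and 8; the successive quotients are the partial quotients a_0, a_1, ... (each step inverts the fractional part left over by the previous one):
  31 = 3*8 + 7, so a_0 = 3.
  8 = 1*7 + 1, so a_1 = 1.
  7 = 7*1 + 0, so a_2 = 7.
The remainder reaches 0 after 3 divisions, so the expansion has 3 partial quotients, read off in order.

[3; 1, 7]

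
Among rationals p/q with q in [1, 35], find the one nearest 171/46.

Expand x = 171/46 as a continued fraction with the Euclidean algorithm:
  171 = 3*46 + 33, so a_0 = 3.
  46 = 1*33 + 13, so a_1 = 1.
  33 = 2*13 + 7, so a_2 = 2.
  13 = 1*7 + 6, so a_3 = 1.
  7 = 1*6 + 1, so a_4 = 1.
  6 = 6*1 + 0, so a_5 = 6.
so x = [3; 1, 2, 1, 1, 6].
Convergents (p_i = a_i*p_{i-1} + p_{i-2}, q_i = a_i*q_{i-1} + q_{i-2} with p_{-2}=0, p_{-1}=1, q_{-2}=1, q_{-1}=0), until the denominator exceeds 35:
  i=0: a_0=3, p_0 = 3*1 + 0 = 3, q_0 = 3*0 + 1 = 1.
  i=1: a_1=1, p_1 = 1*3 + 1 = 4, q_1 = 1*1 + 0 = 1.
  i=2: a_2=2, p_2 = 2*4 + 3 = 11, q_2 = 2*1 + 1 = 3.
  i=3: a_3=1, p_3 = 1*11 + 4 = 15, q_3 = 1*3 + 1 = 4.
  i=4: a_4=1, p_4 = 1*15 + 11 = 26, q_4 = 1*4 + 3 = 7.
  i=5: a_5=6, p_5 = 6*26 + 15 = 171, q_5 = 6*7 + 4 = 46.
q_5 = 46 > 35, so the last convergent with denominator <= 35 is p_4/q_4 = 26/7.
The closest fraction with denominator <= 35 is either p_4/q_4 or the intermediate fraction (k*p_4 + p_3)/(k*q_4 + q_3) with the largest k >= 1 whose denominator stays <= 35; these approach x as k grows, and every other convergent or intermediate fraction in range is farther away.
Largest k: floor((35 - q_3)/q_4) = floor((35 - 4)/7) = 4.
That gives (4*26 + 15)/(4*7 + 4) = 119/32.
Compare the errors: |x - 26/7| = |171*7 - 26*46|/(46*7) = 1/322, and |x - 119/32| = |171*32 - 119*46|/(46*32) = 2/1472.
Cross-multiplying, 2*322 = 644 < 1472 = 1*1472, so 2/1472 is smaller: the intermediate fraction 119/32 is closer to x than 26/7.

119/32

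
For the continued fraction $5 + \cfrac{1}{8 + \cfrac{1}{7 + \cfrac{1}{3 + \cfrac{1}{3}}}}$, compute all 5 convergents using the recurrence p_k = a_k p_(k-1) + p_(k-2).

5/1, 41/8, 292/57, 917/179, 3043/594

Using the convergent recurrence p_i = a_i*p_{i-1} + p_{i-2}, q_i = a_i*q_{i-1} + q_{i-2} with p_{-2}=0, p_{-1}=1, q_{-2}=1, q_{-1}=0:
  i=0: a_0=5, p_0 = 5*1 + 0 = 5, q_0 = 5*0 + 1 = 1.
  i=1: a_1=8, p_1 = 8*5 + 1 = 41, q_1 = 8*1 + 0 = 8.
  i=2: a_2=7, p_2 = 7*41 + 5 = 292, q_2 = 7*8 + 1 = 57.
  i=3: a_3=3, p_3 = 3*292 + 41 = 917, q_3 = 3*57 + 8 = 179.
  i=4: a_4=3, p_4 = 3*917 + 292 = 3043, q_4 = 3*179 + 57 = 594.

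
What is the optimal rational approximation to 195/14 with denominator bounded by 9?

125/9

Expand x = 195/14 as a continued fraction with the Euclidean algorithm:
  195 = 13*14 + 13, so a_0 = 13.
  14 = 1*13 + 1, so a_1 = 1.
  13 = 13*1 + 0, so a_2 = 13.
so x = [13; 1, 13].
Convergents (p_i = a_i*p_{i-1} + p_{i-2}, q_i = a_i*q_{i-1} + q_{i-2} with p_{-2}=0, p_{-1}=1, q_{-2}=1, q_{-1}=0), until the denominator exceeds 9:
  i=0: a_0=13, p_0 = 13*1 + 0 = 13, q_0 = 13*0 + 1 = 1.
  i=1: a_1=1, p_1 = 1*13 + 1 = 14, q_1 = 1*1 + 0 = 1.
  i=2: a_2=13, p_2 = 13*14 + 13 = 195, q_2 = 13*1 + 1 = 14.
q_2 = 14 > 9, so the last convergent with denominator <= 9 is p_1/q_1 = 14/1.
The closest fraction with denominator <= 9 is either p_1/q_1 or the intermediate fraction (k*p_1 + p_0)/(k*q_1 + q_0) with the largest k >= 1 whose denominator stays <= 9; these approach x as k grows, and every other convergent or intermediate fraction in range is farther away.
Largest k: floor((9 - q_0)/q_1) = floor((9 - 1)/1) = 8.
That gives (8*14 + 13)/(8*1 + 1) = 125/9.
Compare the errors: |x - 14/1| = |195*1 - 14*14|/(14*1) = 1/14, and |x - 125/9| = |195*9 - 125*14|/(14*9) = 5/126.
Cross-multiplying, 5*14 = 70 < 126 = 1*126, so 5/126 is smaller: the intermediate fraction 125/9 is closer to x than 14/1.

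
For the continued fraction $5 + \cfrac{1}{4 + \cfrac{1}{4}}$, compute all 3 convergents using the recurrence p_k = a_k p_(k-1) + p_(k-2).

5/1, 21/4, 89/17

Using the convergent recurrence p_i = a_i*p_{i-1} + p_{i-2}, q_i = a_i*q_{i-1} + q_{i-2} with p_{-2}=0, p_{-1}=1, q_{-2}=1, q_{-1}=0:
  i=0: a_0=5, p_0 = 5*1 + 0 = 5, q_0 = 5*0 + 1 = 1.
  i=1: a_1=4, p_1 = 4*5 + 1 = 21, q_1 = 4*1 + 0 = 4.
  i=2: a_2=4, p_2 = 4*21 + 5 = 89, q_2 = 4*4 + 1 = 17.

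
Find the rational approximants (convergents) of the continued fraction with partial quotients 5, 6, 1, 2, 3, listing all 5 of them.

5/1, 31/6, 36/7, 103/20, 345/67

Using the convergent recurrence p_i = a_i*p_{i-1} + p_{i-2}, q_i = a_i*q_{i-1} + q_{i-2} with p_{-2}=0, p_{-1}=1, q_{-2}=1, q_{-1}=0:
  i=0: a_0=5, p_0 = 5*1 + 0 = 5, q_0 = 5*0 + 1 = 1.
  i=1: a_1=6, p_1 = 6*5 + 1 = 31, q_1 = 6*1 + 0 = 6.
  i=2: a_2=1, p_2 = 1*31 + 5 = 36, q_2 = 1*6 + 1 = 7.
  i=3: a_3=2, p_3 = 2*36 + 31 = 103, q_3 = 2*7 + 6 = 20.
  i=4: a_4=3, p_4 = 3*103 + 36 = 345, q_4 = 3*20 + 7 = 67.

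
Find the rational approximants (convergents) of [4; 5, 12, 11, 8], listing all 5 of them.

Using the convergent recurrence p_i = a_i*p_{i-1} + p_{i-2}, q_i = a_i*q_{i-1} + q_{i-2} with p_{-2}=0, p_{-1}=1, q_{-2}=1, q_{-1}=0:
  i=0: a_0=4, p_0 = 4*1 + 0 = 4, q_0 = 4*0 + 1 = 1.
  i=1: a_1=5, p_1 = 5*4 + 1 = 21, q_1 = 5*1 + 0 = 5.
  i=2: a_2=12, p_2 = 12*21 + 4 = 256, q_2 = 12*5 + 1 = 61.
  i=3: a_3=11, p_3 = 11*256 + 21 = 2837, q_3 = 11*61 + 5 = 676.
  i=4: a_4=8, p_4 = 8*2837 + 256 = 22952, q_4 = 8*676 + 61 = 5469.

4/1, 21/5, 256/61, 2837/676, 22952/5469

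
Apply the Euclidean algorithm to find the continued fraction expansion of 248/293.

[0; 1, 5, 1, 1, 22]

Run the Euclidean algorithm on 248 and 293; the successive quotients are the partial quotients a_0, a_1, ... (each step inverts the fractional part left over by the previous one):
  248 = 0*293 + 248, so a_0 = 0.
  293 = 1*248 + 45, so a_1 = 1.
  248 = 5*45 + 23, so a_2 = 5.
  45 = 1*23 + 22, so a_3 = 1.
  23 = 1*22 + 1, so a_4 = 1.
  22 = 22*1 + 0, so a_5 = 22.
The remainder reaches 0 after 6 divisions, so the expansion has 6 partial quotients, read off in order.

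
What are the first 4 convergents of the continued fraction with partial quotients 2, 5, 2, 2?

Using the convergent recurrence p_i = a_i*p_{i-1} + p_{i-2}, q_i = a_i*q_{i-1} + q_{i-2} with p_{-2}=0, p_{-1}=1, q_{-2}=1, q_{-1}=0:
  i=0: a_0=2, p_0 = 2*1 + 0 = 2, q_0 = 2*0 + 1 = 1.
  i=1: a_1=5, p_1 = 5*2 + 1 = 11, q_1 = 5*1 + 0 = 5.
  i=2: a_2=2, p_2 = 2*11 + 2 = 24, q_2 = 2*5 + 1 = 11.
  i=3: a_3=2, p_3 = 2*24 + 11 = 59, q_3 = 2*11 + 5 = 27.

2/1, 11/5, 24/11, 59/27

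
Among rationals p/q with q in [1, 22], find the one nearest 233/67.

73/21

Expand x = 233/67 as a continued fraction with the Euclidean algorithm:
  233 = 3*67 + 32, so a_0 = 3.
  67 = 2*32 + 3, so a_1 = 2.
  32 = 10*3 + 2, so a_2 = 10.
  3 = 1*2 + 1, so a_3 = 1.
  2 = 2*1 + 0, so a_4 = 2.
so x = [3; 2, 10, 1, 2].
Convergents (p_i = a_i*p_{i-1} + p_{i-2}, q_i = a_i*q_{i-1} + q_{i-2} with p_{-2}=0, p_{-1}=1, q_{-2}=1, q_{-1}=0), until the denominator exceeds 22:
  i=0: a_0=3, p_0 = 3*1 + 0 = 3, q_0 = 3*0 + 1 = 1.
  i=1: a_1=2, p_1 = 2*3 + 1 = 7, q_1 = 2*1 + 0 = 2.
  i=2: a_2=10, p_2 = 10*7 + 3 = 73, q_2 = 10*2 + 1 = 21.
  i=3: a_3=1, p_3 = 1*73 + 7 = 80, q_3 = 1*21 + 2 = 23.
q_3 = 23 > 22, so the last convergent with denominator <= 22 is p_2/q_2 = 73/21.
The closest fraction with denominator <= 22 is either p_2/q_2 or the intermediate fraction (k*p_2 + p_1)/(k*q_2 + q_1) with the largest k >= 1 whose denominator stays <= 22; these approach x as k grows, and every other convergent or intermediate fraction in range is farther away.
Largest k: floor((22 - q_1)/q_2) = floor((22 - 2)/21) = 0.
Since k = 0, no intermediate fraction beyond p_2/q_2 has denominator <= 22, so the convergent 73/21 is the closest (its error is |233*21 - 73*67|/(67*21) = 2/1407).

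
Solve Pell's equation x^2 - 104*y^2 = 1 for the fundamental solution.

(x, y) = (51, 5)

First expand sqrt(104) as a continued fraction. With x_i = (sqrt(104) + m_i)/d_i and (m_0, d_0) = (0, 1): a_0 = floor(sqrt(104)) = 10, since 10^2 = 100 <= 104 < 121 = 11^2.
Iterate m_{i+1} = d_i*a_i - m_i, d_{i+1} = (104 - m_{i+1}^2)/d_i, a_{i+1} = floor((a_0 + m_{i+1})/d_{i+1}):
  m_1 = 1*10 - 0 = 10, d_1 = (104 - 10^2)/1 = 4/1 = 4, a_1 = floor((10 + 10)/4) = 5.
  m_2 = 4*5 - 10 = 10, d_2 = (104 - 10^2)/4 = 4/4 = 1, a_2 = floor((10 + 10)/1) = 20.
  m_3 = 1*20 - 10 = 10, d_3 = (104 - 10^2)/1 = 4/1 = 4: (m_3, d_3) = (m_1, d_1) = (10, 4), so from here the quotients repeat a_1, a_2; the period length is 2.
So sqrt(104) = [10; (5, 20)] with period length k = 2.
k is even, so the fundamental solution of x^2 - 104y^2 = 1 is (p_{k-1}, q_{k-1}) = (p_1, q_1); compute convergents through index 1.
Convergents (p_i = a_i*p_{i-1} + p_{i-2}, q_i = a_i*q_{i-1} + q_{i-2} with p_{-2}=0, p_{-1}=1, q_{-2}=1, q_{-1}=0):
  i=0: a_0=10, p_0 = 10*1 + 0 = 10, q_0 = 10*0 + 1 = 1.
  i=1: a_1=5, p_1 = 5*10 + 1 = 51, q_1 = 5*1 + 0 = 5.
Check: 51^2 - 104*5^2 = 2601 - 2600 = 1, so (x, y) = (51, 5) solves the equation, and by the theorem it is the least positive solution.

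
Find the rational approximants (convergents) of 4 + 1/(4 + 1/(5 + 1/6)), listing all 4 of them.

4/1, 17/4, 89/21, 551/130

Using the convergent recurrence p_i = a_i*p_{i-1} + p_{i-2}, q_i = a_i*q_{i-1} + q_{i-2} with p_{-2}=0, p_{-1}=1, q_{-2}=1, q_{-1}=0:
  i=0: a_0=4, p_0 = 4*1 + 0 = 4, q_0 = 4*0 + 1 = 1.
  i=1: a_1=4, p_1 = 4*4 + 1 = 17, q_1 = 4*1 + 0 = 4.
  i=2: a_2=5, p_2 = 5*17 + 4 = 89, q_2 = 5*4 + 1 = 21.
  i=3: a_3=6, p_3 = 6*89 + 17 = 551, q_3 = 6*21 + 4 = 130.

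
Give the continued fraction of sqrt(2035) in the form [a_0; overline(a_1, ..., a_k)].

Write x_i = (sqrt(2035) + m_i)/d_i with (m_0, d_0) = (0, 1). a_0 = floor(sqrt(2035)) = 45, since 45^2 = 2025 <= 2035 < 2116 = 46^2.
Iterate m_{i+1} = d_i*a_i - m_i, d_{i+1} = (2035 - m_{i+1}^2)/d_i, a_{i+1} = floor((a_0 + m_{i+1})/d_{i+1}):
  m_1 = 1*45 - 0 = 45, d_1 = (2035 - 45^2)/1 = 10/1 = 10, a_1 = floor((45 + 45)/10) = 9.
  m_2 = 10*9 - 45 = 45, d_2 = (2035 - 45^2)/10 = 10/10 = 1, a_2 = floor((45 + 45)/1) = 90.
  m_3 = 1*90 - 45 = 45, d_3 = (2035 - 45^2)/1 = 10/1 = 10: (m_3, d_3) = (m_1, d_1) = (45, 10), so from here the quotients repeat a_1, a_2; the period length is 2.
Hence the expansion of sqrt(2035) is a_0 = 45 followed by the repeating block 9, 90 (period 2).

[45; overline(9, 90)]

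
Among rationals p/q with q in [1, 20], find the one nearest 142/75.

Expand x = 142/75 as a continued fraction with the Euclidean algorithm:
  142 = 1*75 + 67, so a_0 = 1.
  75 = 1*67 + 8, so a_1 = 1.
  67 = 8*8 + 3, so a_2 = 8.
  8 = 2*3 + 2, so a_3 = 2.
  3 = 1*2 + 1, so a_4 = 1.
  2 = 2*1 + 0, so a_5 = 2.
so x = [1; 1, 8, 2, 1, 2].
Convergents (p_i = a_i*p_{i-1} + p_{i-2}, q_i = a_i*q_{i-1} + q_{i-2} with p_{-2}=0, p_{-1}=1, q_{-2}=1, q_{-1}=0), until the denominator exceeds 20:
  i=0: a_0=1, p_0 = 1*1 + 0 = 1, q_0 = 1*0 + 1 = 1.
  i=1: a_1=1, p_1 = 1*1 + 1 = 2, q_1 = 1*1 + 0 = 1.
  i=2: a_2=8, p_2 = 8*2 + 1 = 17, q_2 = 8*1 + 1 = 9.
  i=3: a_3=2, p_3 = 2*17 + 2 = 36, q_3 = 2*9 + 1 = 19.
  i=4: a_4=1, p_4 = 1*36 + 17 = 53, q_4 = 1*19 + 9 = 28.
q_4 = 28 > 20, so the last convergent with denominator <= 20 is p_3/q_3 = 36/19.
The closest fraction with denominator <= 20 is either p_3/q_3 or the intermediate fraction (k*p_3 + p_2)/(k*q_3 + q_2) with the largest k >= 1 whose denominator stays <= 20; these approach x as k grows, and every other convergent or intermediate fraction in range is farther away.
Largest k: floor((20 - q_2)/q_3) = floor((20 - 9)/19) = 0.
Since k = 0, no intermediate fraction beyond p_3/q_3 has denominator <= 20, so the convergent 36/19 is the closest (its error is |142*19 - 36*75|/(75*19) = 2/1425).

36/19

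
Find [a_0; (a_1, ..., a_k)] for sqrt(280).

[16; (1, 2, 1, 2, 1, 32)]

Write x_i = (sqrt(280) + m_i)/d_i with (m_0, d_0) = (0, 1). a_0 = floor(sqrt(280)) = 16, since 16^2 = 256 <= 280 < 289 = 17^2.
Iterate m_{i+1} = d_i*a_i - m_i, d_{i+1} = (280 - m_{i+1}^2)/d_i, a_{i+1} = floor((a_0 + m_{i+1})/d_{i+1}):
  m_1 = 1*16 - 0 = 16, d_1 = (280 - 16^2)/1 = 24/1 = 24, a_1 = floor((16 + 16)/24) = 1.
  m_2 = 24*1 - 16 = 8, d_2 = (280 - 8^2)/24 = 216/24 = 9, a_2 = floor((16 + 8)/9) = 2.
  m_3 = 9*2 - 8 = 10, d_3 = (280 - 10^2)/9 = 180/9 = 20, a_3 = floor((16 + 10)/20) = 1.
  m_4 = 20*1 - 10 = 10, d_4 = (280 - 10^2)/20 = 180/20 = 9, a_4 = floor((16 + 10)/9) = 2.
  m_5 = 9*2 - 10 = 8, d_5 = (280 - 8^2)/9 = 216/9 = 24, a_5 = floor((16 + 8)/24) = 1.
  m_6 = 24*1 - 8 = 16, d_6 = (280 - 16^2)/24 = 24/24 = 1, a_6 = floor((16 + 16)/1) = 32.
  m_7 = 1*32 - 16 = 16, d_7 = (280 - 16^2)/1 = 24/1 = 24: (m_7, d_7) = (m_1, d_1) = (16, 24), so from here the quotients repeat a_1, ..., a_6; the period length is 6.
Hence the expansion of sqrt(280) is a_0 = 16 followed by the repeating block 1, 2, 1, 2, 1, 32 (period 6).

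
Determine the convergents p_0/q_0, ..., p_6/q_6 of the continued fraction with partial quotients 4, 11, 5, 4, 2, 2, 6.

Using the convergent recurrence p_i = a_i*p_{i-1} + p_{i-2}, q_i = a_i*q_{i-1} + q_{i-2} with p_{-2}=0, p_{-1}=1, q_{-2}=1, q_{-1}=0:
  i=0: a_0=4, p_0 = 4*1 + 0 = 4, q_0 = 4*0 + 1 = 1.
  i=1: a_1=11, p_1 = 11*4 + 1 = 45, q_1 = 11*1 + 0 = 11.
  i=2: a_2=5, p_2 = 5*45 + 4 = 229, q_2 = 5*11 + 1 = 56.
  i=3: a_3=4, p_3 = 4*229 + 45 = 961, q_3 = 4*56 + 11 = 235.
  i=4: a_4=2, p_4 = 2*961 + 229 = 2151, q_4 = 2*235 + 56 = 526.
  i=5: a_5=2, p_5 = 2*2151 + 961 = 5263, q_5 = 2*526 + 235 = 1287.
  i=6: a_6=6, p_6 = 6*5263 + 2151 = 33729, q_6 = 6*1287 + 526 = 8248.

4/1, 45/11, 229/56, 961/235, 2151/526, 5263/1287, 33729/8248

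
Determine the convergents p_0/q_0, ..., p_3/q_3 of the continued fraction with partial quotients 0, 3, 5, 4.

0/1, 1/3, 5/16, 21/67

Using the convergent recurrence p_i = a_i*p_{i-1} + p_{i-2}, q_i = a_i*q_{i-1} + q_{i-2} with p_{-2}=0, p_{-1}=1, q_{-2}=1, q_{-1}=0:
  i=0: a_0=0, p_0 = 0*1 + 0 = 0, q_0 = 0*0 + 1 = 1.
  i=1: a_1=3, p_1 = 3*0 + 1 = 1, q_1 = 3*1 + 0 = 3.
  i=2: a_2=5, p_2 = 5*1 + 0 = 5, q_2 = 5*3 + 1 = 16.
  i=3: a_3=4, p_3 = 4*5 + 1 = 21, q_3 = 4*16 + 3 = 67.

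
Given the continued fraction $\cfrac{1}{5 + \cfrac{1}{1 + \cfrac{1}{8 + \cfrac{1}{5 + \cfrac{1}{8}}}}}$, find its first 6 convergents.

Using the convergent recurrence p_i = a_i*p_{i-1} + p_{i-2}, q_i = a_i*q_{i-1} + q_{i-2} with p_{-2}=0, p_{-1}=1, q_{-2}=1, q_{-1}=0:
  i=0: a_0=0, p_0 = 0*1 + 0 = 0, q_0 = 0*0 + 1 = 1.
  i=1: a_1=5, p_1 = 5*0 + 1 = 1, q_1 = 5*1 + 0 = 5.
  i=2: a_2=1, p_2 = 1*1 + 0 = 1, q_2 = 1*5 + 1 = 6.
  i=3: a_3=8, p_3 = 8*1 + 1 = 9, q_3 = 8*6 + 5 = 53.
  i=4: a_4=5, p_4 = 5*9 + 1 = 46, q_4 = 5*53 + 6 = 271.
  i=5: a_5=8, p_5 = 8*46 + 9 = 377, q_5 = 8*271 + 53 = 2221.

0/1, 1/5, 1/6, 9/53, 46/271, 377/2221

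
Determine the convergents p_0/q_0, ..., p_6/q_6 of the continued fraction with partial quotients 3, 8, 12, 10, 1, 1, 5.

Using the convergent recurrence p_i = a_i*p_{i-1} + p_{i-2}, q_i = a_i*q_{i-1} + q_{i-2} with p_{-2}=0, p_{-1}=1, q_{-2}=1, q_{-1}=0:
  i=0: a_0=3, p_0 = 3*1 + 0 = 3, q_0 = 3*0 + 1 = 1.
  i=1: a_1=8, p_1 = 8*3 + 1 = 25, q_1 = 8*1 + 0 = 8.
  i=2: a_2=12, p_2 = 12*25 + 3 = 303, q_2 = 12*8 + 1 = 97.
  i=3: a_3=10, p_3 = 10*303 + 25 = 3055, q_3 = 10*97 + 8 = 978.
  i=4: a_4=1, p_4 = 1*3055 + 303 = 3358, q_4 = 1*978 + 97 = 1075.
  i=5: a_5=1, p_5 = 1*3358 + 3055 = 6413, q_5 = 1*1075 + 978 = 2053.
  i=6: a_6=5, p_6 = 5*6413 + 3358 = 35423, q_6 = 5*2053 + 1075 = 11340.

3/1, 25/8, 303/97, 3055/978, 3358/1075, 6413/2053, 35423/11340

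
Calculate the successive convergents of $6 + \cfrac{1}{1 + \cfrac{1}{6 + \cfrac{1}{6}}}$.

Using the convergent recurrence p_i = a_i*p_{i-1} + p_{i-2}, q_i = a_i*q_{i-1} + q_{i-2} with p_{-2}=0, p_{-1}=1, q_{-2}=1, q_{-1}=0:
  i=0: a_0=6, p_0 = 6*1 + 0 = 6, q_0 = 6*0 + 1 = 1.
  i=1: a_1=1, p_1 = 1*6 + 1 = 7, q_1 = 1*1 + 0 = 1.
  i=2: a_2=6, p_2 = 6*7 + 6 = 48, q_2 = 6*1 + 1 = 7.
  i=3: a_3=6, p_3 = 6*48 + 7 = 295, q_3 = 6*7 + 1 = 43.

6/1, 7/1, 48/7, 295/43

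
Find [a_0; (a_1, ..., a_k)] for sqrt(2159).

Write x_i = (sqrt(2159) + m_i)/d_i with (m_0, d_0) = (0, 1). a_0 = floor(sqrt(2159)) = 46, since 46^2 = 2116 <= 2159 < 2209 = 47^2.
Iterate m_{i+1} = d_i*a_i - m_i, d_{i+1} = (2159 - m_{i+1}^2)/d_i, a_{i+1} = floor((a_0 + m_{i+1})/d_{i+1}):
  m_1 = 1*46 - 0 = 46, d_1 = (2159 - 46^2)/1 = 43/1 = 43, a_1 = floor((46 + 46)/43) = 2.
  m_2 = 43*2 - 46 = 40, d_2 = (2159 - 40^2)/43 = 559/43 = 13, a_2 = floor((46 + 40)/13) = 6.
  m_3 = 13*6 - 40 = 38, d_3 = (2159 - 38^2)/13 = 715/13 = 55, a_3 = floor((46 + 38)/55) = 1.
  m_4 = 55*1 - 38 = 17, d_4 = (2159 - 17^2)/55 = 1870/55 = 34, a_4 = floor((46 + 17)/34) = 1.
  m_5 = 34*1 - 17 = 17, d_5 = (2159 - 17^2)/34 = 1870/34 = 55, a_5 = floor((46 + 17)/55) = 1.
  m_6 = 55*1 - 17 = 38, d_6 = (2159 - 38^2)/55 = 715/55 = 13, a_6 = floor((46 + 38)/13) = 6.
  m_7 = 13*6 - 38 = 40, d_7 = (2159 - 40^2)/13 = 559/13 = 43, a_7 = floor((46 + 40)/43) = 2.
  m_8 = 43*2 - 40 = 46, d_8 = (2159 - 46^2)/43 = 43/43 = 1, a_8 = floor((46 + 46)/1) = 92.
  m_9 = 1*92 - 46 = 46, d_9 = (2159 - 46^2)/1 = 43/1 = 43: (m_9, d_9) = (m_1, d_1) = (46, 43), so from here the quotients repeat a_1, ..., a_8; the period length is 8.
Hence the expansion of sqrt(2159) is a_0 = 46 followed by the repeating block 2, 6, 1, 1, 1, 6, 2, 92 (period 8).

[46; (2, 6, 1, 1, 1, 6, 2, 92)]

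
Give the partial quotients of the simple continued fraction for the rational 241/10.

Run the Euclidean algorithm on 241 and 10; the successive quotients are the partial quotients a_0, a_1, ... (each step inverts the fractional part left over by the previous one):
  241 = 24*10 + 1, so a_0 = 24.
  10 = 10*1 + 0, so a_1 = 10.
The remainder reaches 0 after 2 divisions, so the expansion has 2 partial quotients, read off in order.

[24; 10]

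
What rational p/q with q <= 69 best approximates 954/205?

121/26

Expand x = 954/205 as a continued fraction with the Euclidean algorithm:
  954 = 4*205 + 134, so a_0 = 4.
  205 = 1*134 + 71, so a_1 = 1.
  134 = 1*71 + 63, so a_2 = 1.
  71 = 1*63 + 8, so a_3 = 1.
  63 = 7*8 + 7, so a_4 = 7.
  8 = 1*7 + 1, so a_5 = 1.
  7 = 7*1 + 0, so a_6 = 7.
so x = [4; 1, 1, 1, 7, 1, 7].
Convergents (p_i = a_i*p_{i-1} + p_{i-2}, q_i = a_i*q_{i-1} + q_{i-2} with p_{-2}=0, p_{-1}=1, q_{-2}=1, q_{-1}=0), until the denominator exceeds 69:
  i=0: a_0=4, p_0 = 4*1 + 0 = 4, q_0 = 4*0 + 1 = 1.
  i=1: a_1=1, p_1 = 1*4 + 1 = 5, q_1 = 1*1 + 0 = 1.
  i=2: a_2=1, p_2 = 1*5 + 4 = 9, q_2 = 1*1 + 1 = 2.
  i=3: a_3=1, p_3 = 1*9 + 5 = 14, q_3 = 1*2 + 1 = 3.
  i=4: a_4=7, p_4 = 7*14 + 9 = 107, q_4 = 7*3 + 2 = 23.
  i=5: a_5=1, p_5 = 1*107 + 14 = 121, q_5 = 1*23 + 3 = 26.
  i=6: a_6=7, p_6 = 7*121 + 107 = 954, q_6 = 7*26 + 23 = 205.
q_6 = 205 > 69, so the last convergent with denominator <= 69 is p_5/q_5 = 121/26.
The closest fraction with denominator <= 69 is either p_5/q_5 or the intermediate fraction (k*p_5 + p_4)/(k*q_5 + q_4) with the largest k >= 1 whose denominator stays <= 69; these approach x as k grows, and every other convergent or intermediate fraction in range is farther away.
Largest k: floor((69 - q_4)/q_5) = floor((69 - 23)/26) = 1.
That gives (1*121 + 107)/(1*26 + 23) = 228/49.
Compare the errors: |x - 121/26| = |954*26 - 121*205|/(205*26) = 1/5330, and |x - 228/49| = |954*49 - 228*205|/(205*49) = 6/10045.
Cross-multiplying, 1*10045 = 10045 < 31980 = 6*5330, so 1/5330 is smaller: the convergent 121/26 is closer to x than 228/49.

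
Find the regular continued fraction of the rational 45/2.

Run the Euclidean algorithm on 45 and 2; the successive quotients are the partial quotients a_0, a_1, ... (each step inverts the fractional part left over by the previous one):
  45 = 22*2 + 1, so a_0 = 22.
  2 = 2*1 + 0, so a_1 = 2.
The remainder reaches 0 after 2 divisions, so the expansion has 2 partial quotients, read off in order.

[22; 2]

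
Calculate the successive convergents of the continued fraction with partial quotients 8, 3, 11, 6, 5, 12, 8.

Using the convergent recurrence p_i = a_i*p_{i-1} + p_{i-2}, q_i = a_i*q_{i-1} + q_{i-2} with p_{-2}=0, p_{-1}=1, q_{-2}=1, q_{-1}=0:
  i=0: a_0=8, p_0 = 8*1 + 0 = 8, q_0 = 8*0 + 1 = 1.
  i=1: a_1=3, p_1 = 3*8 + 1 = 25, q_1 = 3*1 + 0 = 3.
  i=2: a_2=11, p_2 = 11*25 + 8 = 283, q_2 = 11*3 + 1 = 34.
  i=3: a_3=6, p_3 = 6*283 + 25 = 1723, q_3 = 6*34 + 3 = 207.
  i=4: a_4=5, p_4 = 5*1723 + 283 = 8898, q_4 = 5*207 + 34 = 1069.
  i=5: a_5=12, p_5 = 12*8898 + 1723 = 108499, q_5 = 12*1069 + 207 = 13035.
  i=6: a_6=8, p_6 = 8*108499 + 8898 = 876890, q_6 = 8*13035 + 1069 = 105349.

8/1, 25/3, 283/34, 1723/207, 8898/1069, 108499/13035, 876890/105349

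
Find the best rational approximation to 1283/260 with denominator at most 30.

Expand x = 1283/260 as a continued fraction with the Euclidean algorithm:
  1283 = 4*260 + 243, so a_0 = 4.
  260 = 1*243 + 17, so a_1 = 1.
  243 = 14*17 + 5, so a_2 = 14.
  17 = 3*5 + 2, so a_3 = 3.
  5 = 2*2 + 1, so a_4 = 2.
  2 = 2*1 + 0, so a_5 = 2.
so x = [4; 1, 14, 3, 2, 2].
Convergents (p_i = a_i*p_{i-1} + p_{i-2}, q_i = a_i*q_{i-1} + q_{i-2} with p_{-2}=0, p_{-1}=1, q_{-2}=1, q_{-1}=0), until the denominator exceeds 30:
  i=0: a_0=4, p_0 = 4*1 + 0 = 4, q_0 = 4*0 + 1 = 1.
  i=1: a_1=1, p_1 = 1*4 + 1 = 5, q_1 = 1*1 + 0 = 1.
  i=2: a_2=14, p_2 = 14*5 + 4 = 74, q_2 = 14*1 + 1 = 15.
  i=3: a_3=3, p_3 = 3*74 + 5 = 227, q_3 = 3*15 + 1 = 46.
q_3 = 46 > 30, so the last convergent with denominator <= 30 is p_2/q_2 = 74/15.
The closest fraction with denominator <= 30 is either p_2/q_2 or the intermediate fraction (k*p_2 + p_1)/(k*q_2 + q_1) with the largest k >= 1 whose denominator stays <= 30; these approach x as k grows, and every other convergent or intermediate fraction in range is farther away.
Largest k: floor((30 - q_1)/q_2) = floor((30 - 1)/15) = 1.
That gives (1*74 + 5)/(1*15 + 1) = 79/16.
Compare the errors: |x - 74/15| = |1283*15 - 74*260|/(260*15) = 5/3900, and |x - 79/16| = |1283*16 - 79*260|/(260*16) = 12/4160.
Cross-multiplying, 5*4160 = 20800 < 46800 = 12*3900, so 5/3900 is smaller: the convergent 74/15 is closer to x than 79/16.

74/15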